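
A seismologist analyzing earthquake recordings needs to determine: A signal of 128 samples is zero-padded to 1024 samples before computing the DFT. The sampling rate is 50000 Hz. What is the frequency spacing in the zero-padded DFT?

Original DFT: N = 128, resolution = f_s/N = 50000/128 = 3125/8 Hz
Zero-padded DFT: N = 1024, resolution = f_s/N = 50000/1024 = 3125/64 Hz
Zero-padding interpolates the spectrum (finer frequency grid)
but does NOT improve the true spectral resolution (ability to resolve close frequencies).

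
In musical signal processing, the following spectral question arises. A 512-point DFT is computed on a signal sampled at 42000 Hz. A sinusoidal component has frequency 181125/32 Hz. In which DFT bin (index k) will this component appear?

DFT frequency resolution = f_s/N = 42000/512 = 2625/32 Hz
Bin index k = f_signal / resolution = 181125/32 / 2625/32 = 69
The signal frequency 181125/32 Hz falls in DFT bin k = 69.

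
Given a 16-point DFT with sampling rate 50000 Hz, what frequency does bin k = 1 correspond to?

The frequency of DFT bin k is: f_k = k * f_s / N
f_1 = 1 * 50000 / 16 = 3125 Hz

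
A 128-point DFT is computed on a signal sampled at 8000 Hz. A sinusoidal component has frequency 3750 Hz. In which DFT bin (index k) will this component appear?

DFT frequency resolution = f_s/N = 8000/128 = 125/2 Hz
Bin index k = f_signal / resolution = 3750 / 125/2 = 60
The signal frequency 3750 Hz falls in DFT bin k = 60.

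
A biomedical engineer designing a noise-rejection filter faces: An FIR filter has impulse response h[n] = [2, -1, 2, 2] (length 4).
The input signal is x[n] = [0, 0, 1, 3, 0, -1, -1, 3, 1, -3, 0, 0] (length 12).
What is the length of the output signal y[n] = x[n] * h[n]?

For linear convolution, the output length is:
len(y) = len(x) + len(h) - 1 = 12 + 4 - 1 = 15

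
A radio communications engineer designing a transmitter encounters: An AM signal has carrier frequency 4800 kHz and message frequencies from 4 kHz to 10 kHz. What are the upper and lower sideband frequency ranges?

Upper sideband (USB) = fc + [fm_low, fm_high] = 4800 + [4, 10] = [4804, 4810] kHz
Lower sideband (LSB) = fc - [fm_high, fm_low] = 4800 - [10, 4] = [4790, 4796] kHz
Total occupied spectrum: 4790 kHz to 4810 kHz (plus carrier at 4800 kHz)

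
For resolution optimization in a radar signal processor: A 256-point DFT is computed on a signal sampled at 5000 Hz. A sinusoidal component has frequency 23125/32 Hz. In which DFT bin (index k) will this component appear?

DFT frequency resolution = f_s/N = 5000/256 = 625/32 Hz
Bin index k = f_signal / resolution = 23125/32 / 625/32 = 37
The signal frequency 23125/32 Hz falls in DFT bin k = 37.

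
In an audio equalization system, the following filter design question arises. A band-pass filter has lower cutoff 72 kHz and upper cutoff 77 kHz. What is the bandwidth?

Bandwidth = f_high - f_low
= 77 kHz - 72 kHz = 5 kHz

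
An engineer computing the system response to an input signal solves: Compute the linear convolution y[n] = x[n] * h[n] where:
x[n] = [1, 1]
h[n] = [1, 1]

y[n] = sum_k x[k]*h[n-k]. Output length = len(x) + len(h) - 1 = 2 + 2 - 1 = 3.
y[0] = 1*1 = 1
y[1] = 1*1 + 1*1 = 2
y[2] = 1*1 = 1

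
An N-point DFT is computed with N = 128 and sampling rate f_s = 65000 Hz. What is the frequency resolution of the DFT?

DFT frequency resolution = f_s / N
= 65000 / 128 = 8125/16 Hz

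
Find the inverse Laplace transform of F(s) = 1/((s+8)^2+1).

Standard pair: w/((s+a)^2+w^2) <-> e^(-at)*sin(wt)*u(t)
With a=8, w=1: f(t) = e^(-8t)*sin(t)*u(t)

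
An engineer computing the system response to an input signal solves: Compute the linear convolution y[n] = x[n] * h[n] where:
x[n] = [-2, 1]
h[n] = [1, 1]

y[n] = sum_k x[k]*h[n-k]. Output length = len(x) + len(h) - 1 = 2 + 2 - 1 = 3.
y[0] = -2*1 = -2
y[1] = 1*1 + -2*1 = -1
y[2] = 1*1 = 1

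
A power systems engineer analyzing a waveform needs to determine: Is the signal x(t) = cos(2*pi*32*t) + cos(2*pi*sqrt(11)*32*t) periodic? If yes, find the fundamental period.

f1 = 32 Hz, f2 = 32*sqrt(11) Hz
Ratio f2/f1 = sqrt(11), which is irrational.
Since the frequency ratio is irrational, no common period exists.
The signal is not periodic.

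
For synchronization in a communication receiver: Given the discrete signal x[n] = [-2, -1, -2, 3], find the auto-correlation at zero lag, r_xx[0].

The auto-correlation at zero lag r_xx[0] equals the signal energy.
r_xx[0] = sum of x[n]^2 = (-2)^2 + (-1)^2 + (-2)^2 + 3^2
= 4 + 1 + 4 + 9 = 18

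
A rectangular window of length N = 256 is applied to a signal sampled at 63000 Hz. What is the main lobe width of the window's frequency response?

For a rectangular window of length N,
the main lobe width in frequency is 2*f_s/N.
= 2*63000/256 = 7875/16 Hz
This determines the minimum frequency separation for resolving two sinusoids.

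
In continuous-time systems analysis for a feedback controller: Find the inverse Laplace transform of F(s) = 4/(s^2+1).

Standard pair: w/(s^2+w^2) <-> sin(wt)*u(t)
Recognize w^2 = 1, so w = 1; numerator 4 = 4*1.
f(t) = 4*sin(t)*u(t)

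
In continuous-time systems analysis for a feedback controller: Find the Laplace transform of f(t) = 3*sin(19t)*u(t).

Standard pair: sin(wt)*u(t) <-> w/(s^2+w^2)
With w = 19: L{3*sin(19t)*u(t)} = 57/(s^2+361)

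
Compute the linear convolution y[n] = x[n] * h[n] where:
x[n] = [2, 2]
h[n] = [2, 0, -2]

y[n] = sum_k x[k]*h[n-k]. Output length = len(x) + len(h) - 1 = 2 + 3 - 1 = 4.
y[0] = 2*2 = 4
y[1] = 2*2 + 2*0 = 4
y[2] = 2*0 + 2*-2 = -4
y[3] = 2*-2 = -4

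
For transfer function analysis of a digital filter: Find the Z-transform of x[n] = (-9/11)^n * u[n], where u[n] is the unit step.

The Z-transform of a^n * u[n] is z/(z-a) for |z| > |a|.
Here a = -9/11, so X(z) = z/(z - (-9/11)) = 11z/(11z + 9)
ROC: |z| > 9/11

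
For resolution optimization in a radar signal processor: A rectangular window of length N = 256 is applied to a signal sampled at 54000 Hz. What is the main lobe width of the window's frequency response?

For a rectangular window of length N,
the main lobe width in frequency is 2*f_s/N.
= 2*54000/256 = 3375/8 Hz
This determines the minimum frequency separation for resolving two sinusoids.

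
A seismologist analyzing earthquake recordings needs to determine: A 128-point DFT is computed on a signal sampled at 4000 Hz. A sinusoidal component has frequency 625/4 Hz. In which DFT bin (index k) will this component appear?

DFT frequency resolution = f_s/N = 4000/128 = 125/4 Hz
Bin index k = f_signal / resolution = 625/4 / 125/4 = 5
The signal frequency 625/4 Hz falls in DFT bin k = 5.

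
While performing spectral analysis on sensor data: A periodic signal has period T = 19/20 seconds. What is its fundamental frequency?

The fundamental frequency is the reciprocal of the period.
f = 1/T = 1/(19/20) = 20/19 Hz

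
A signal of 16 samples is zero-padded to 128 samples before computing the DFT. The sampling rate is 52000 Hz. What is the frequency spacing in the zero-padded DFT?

Original DFT: N = 16, resolution = f_s/N = 52000/16 = 3250 Hz
Zero-padded DFT: N = 128, resolution = f_s/N = 52000/128 = 1625/4 Hz
Zero-padding interpolates the spectrum (finer frequency grid)
but does NOT improve the true spectral resolution (ability to resolve close frequencies).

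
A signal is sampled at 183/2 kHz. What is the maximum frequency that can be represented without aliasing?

The maximum frequency that can be represented without aliasing
is the Nyquist frequency: f_max = f_s / 2 = 183/2 kHz / 2 = 183/4 kHz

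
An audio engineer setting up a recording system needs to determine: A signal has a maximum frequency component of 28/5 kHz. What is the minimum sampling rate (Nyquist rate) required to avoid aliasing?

By the Nyquist-Shannon sampling theorem,
the minimum sampling rate (Nyquist rate) must be at least 2 * f_max.
Nyquist rate = 2 * 28/5 kHz = 56/5 kHz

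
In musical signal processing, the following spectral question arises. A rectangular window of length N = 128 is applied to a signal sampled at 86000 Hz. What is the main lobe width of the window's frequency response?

For a rectangular window of length N,
the main lobe width in frequency is 2*f_s/N.
= 2*86000/128 = 5375/4 Hz
This determines the minimum frequency separation for resolving two sinusoids.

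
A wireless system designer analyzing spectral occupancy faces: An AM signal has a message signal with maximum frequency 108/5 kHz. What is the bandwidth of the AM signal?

In AM (double-sideband), the bandwidth is twice the message frequency.
BW = 2 * f_m = 2 * 108/5 kHz = 216/5 kHz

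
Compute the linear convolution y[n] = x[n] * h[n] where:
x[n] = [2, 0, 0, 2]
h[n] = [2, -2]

y[n] = sum_k x[k]*h[n-k]. Output length = len(x) + len(h) - 1 = 4 + 2 - 1 = 5.
y[0] = 2*2 = 4
y[1] = 0*2 + 2*-2 = -4
y[2] = 0*2 + 0*-2 = 0
y[3] = 2*2 + 0*-2 = 4
y[4] = 2*-2 = -4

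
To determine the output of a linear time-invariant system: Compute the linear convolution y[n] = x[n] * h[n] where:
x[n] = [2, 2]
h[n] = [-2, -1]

y[n] = sum_k x[k]*h[n-k]. Output length = len(x) + len(h) - 1 = 2 + 2 - 1 = 3.
y[0] = 2*-2 = -4
y[1] = 2*-2 + 2*-1 = -6
y[2] = 2*-1 = -2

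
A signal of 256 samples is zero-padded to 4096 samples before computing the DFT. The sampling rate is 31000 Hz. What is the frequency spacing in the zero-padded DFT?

Original DFT: N = 256, resolution = f_s/N = 31000/256 = 3875/32 Hz
Zero-padded DFT: N = 4096, resolution = f_s/N = 31000/4096 = 3875/512 Hz
Zero-padding interpolates the spectrum (finer frequency grid)
but does NOT improve the true spectral resolution (ability to resolve close frequencies).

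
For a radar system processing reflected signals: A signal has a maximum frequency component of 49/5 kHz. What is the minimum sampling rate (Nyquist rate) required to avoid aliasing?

By the Nyquist-Shannon sampling theorem,
the minimum sampling rate (Nyquist rate) must be at least 2 * f_max.
Nyquist rate = 2 * 49/5 kHz = 98/5 kHz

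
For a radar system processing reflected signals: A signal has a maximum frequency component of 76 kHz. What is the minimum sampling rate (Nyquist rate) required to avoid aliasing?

By the Nyquist-Shannon sampling theorem,
the minimum sampling rate (Nyquist rate) must be at least 2 * f_max.
Nyquist rate = 2 * 76 kHz = 152 kHz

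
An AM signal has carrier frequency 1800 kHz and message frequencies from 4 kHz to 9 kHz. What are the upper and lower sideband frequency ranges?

Upper sideband (USB) = fc + [fm_low, fm_high] = 1800 + [4, 9] = [1804, 1809] kHz
Lower sideband (LSB) = fc - [fm_high, fm_low] = 1800 - [9, 4] = [1791, 1796] kHz
Total occupied spectrum: 1791 kHz to 1809 kHz (plus carrier at 1800 kHz)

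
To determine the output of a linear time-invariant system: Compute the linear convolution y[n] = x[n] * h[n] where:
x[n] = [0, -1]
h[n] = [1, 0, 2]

y[n] = sum_k x[k]*h[n-k]. Output length = len(x) + len(h) - 1 = 2 + 3 - 1 = 4.
y[0] = 0*1 = 0
y[1] = -1*1 + 0*0 = -1
y[2] = -1*0 + 0*2 = 0
y[3] = -1*2 = -2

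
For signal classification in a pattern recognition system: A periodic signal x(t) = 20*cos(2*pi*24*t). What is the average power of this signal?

Average power of A*cos(wt) is A^2/2.
P = 20^2 / 2 = 400/2 = 200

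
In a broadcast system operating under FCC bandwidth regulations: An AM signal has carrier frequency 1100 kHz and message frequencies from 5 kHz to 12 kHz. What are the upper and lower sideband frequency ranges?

Upper sideband (USB) = fc + [fm_low, fm_high] = 1100 + [5, 12] = [1105, 1112] kHz
Lower sideband (LSB) = fc - [fm_high, fm_low] = 1100 - [12, 5] = [1088, 1095] kHz
Total occupied spectrum: 1088 kHz to 1112 kHz (plus carrier at 1100 kHz)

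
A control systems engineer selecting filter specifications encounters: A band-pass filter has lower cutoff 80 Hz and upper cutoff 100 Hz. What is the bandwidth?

Bandwidth = f_high - f_low
= 100 Hz - 80 Hz = 20 Hz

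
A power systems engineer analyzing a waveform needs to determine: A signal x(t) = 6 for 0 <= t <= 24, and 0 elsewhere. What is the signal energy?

Energy = integral of |x(t)|^2 dt over the signal duration
= 6^2 * 24 = 36 * 24 = 864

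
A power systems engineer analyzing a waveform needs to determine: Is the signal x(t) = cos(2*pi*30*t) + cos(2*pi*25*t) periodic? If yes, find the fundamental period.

f1 = 30 Hz, f2 = 25 Hz
Period T1 = 1/30, T2 = 1/25
Ratio T1/T2 = 25/30, which is rational.
The signal is periodic with fundamental period T = 1/GCD(30,25) = 1/5 s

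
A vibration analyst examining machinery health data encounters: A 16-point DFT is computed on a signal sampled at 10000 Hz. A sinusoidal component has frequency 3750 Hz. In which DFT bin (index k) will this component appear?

DFT frequency resolution = f_s/N = 10000/16 = 625 Hz
Bin index k = f_signal / resolution = 3750 / 625 = 6
The signal frequency 3750 Hz falls in DFT bin k = 6.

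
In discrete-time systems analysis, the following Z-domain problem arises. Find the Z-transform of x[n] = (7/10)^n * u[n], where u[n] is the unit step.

The Z-transform of a^n * u[n] is z/(z-a) for |z| > |a|.
Here a = 7/10, so X(z) = z/(z - (7/10)) = 10z/(10z - 7)
ROC: |z| > 7/10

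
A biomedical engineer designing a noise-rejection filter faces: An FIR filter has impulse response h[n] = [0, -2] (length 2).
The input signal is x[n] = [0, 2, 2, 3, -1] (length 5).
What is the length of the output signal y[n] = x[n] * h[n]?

For linear convolution, the output length is:
len(y) = len(x) + len(h) - 1 = 5 + 2 - 1 = 6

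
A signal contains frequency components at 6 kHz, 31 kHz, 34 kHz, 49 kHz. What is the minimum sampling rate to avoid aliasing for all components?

The highest frequency component is f_max = 49 kHz.
Nyquist rate = 2 * f_max = 2 * 49 kHz = 98 kHz.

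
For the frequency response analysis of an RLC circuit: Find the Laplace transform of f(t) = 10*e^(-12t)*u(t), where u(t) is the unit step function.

Standard Laplace transform pair:
e^(-at)*u(t) <-> 1/(s+a)
With a = 12: L{10*e^(-12t)*u(t)} = 10/(s+12), ROC: Re(s) > -12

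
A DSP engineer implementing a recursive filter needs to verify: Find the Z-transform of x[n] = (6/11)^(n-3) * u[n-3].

Time-shifting property: if X(z) = Z{x[n]}, then Z{x[n-d]} = z^(-d) * X(z)
X(z) = z/(z - 6/11) for x[n] = (6/11)^n * u[n]
Z{x[n-3]} = z^(-3) * z/(z - 6/11) = z^(-2)/(z - 6/11)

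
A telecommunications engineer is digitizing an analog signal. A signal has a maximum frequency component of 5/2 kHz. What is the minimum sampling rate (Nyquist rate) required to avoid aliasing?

By the Nyquist-Shannon sampling theorem,
the minimum sampling rate (Nyquist rate) must be at least 2 * f_max.
Nyquist rate = 2 * 5/2 kHz = 5 kHz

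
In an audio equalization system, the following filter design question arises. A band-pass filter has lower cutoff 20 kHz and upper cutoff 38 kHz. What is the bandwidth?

Bandwidth = f_high - f_low
= 38 kHz - 20 kHz = 18 kHz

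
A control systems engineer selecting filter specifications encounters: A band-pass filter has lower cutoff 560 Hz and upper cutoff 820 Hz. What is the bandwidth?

Bandwidth = f_high - f_low
= 820 Hz - 560 Hz = 260 Hz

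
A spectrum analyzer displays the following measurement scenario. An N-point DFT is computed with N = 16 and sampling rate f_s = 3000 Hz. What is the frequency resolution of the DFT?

DFT frequency resolution = f_s / N
= 3000 / 16 = 375/2 Hz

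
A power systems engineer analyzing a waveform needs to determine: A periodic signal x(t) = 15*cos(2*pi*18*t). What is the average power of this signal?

Average power of A*cos(wt) is A^2/2.
P = 15^2 / 2 = 225/2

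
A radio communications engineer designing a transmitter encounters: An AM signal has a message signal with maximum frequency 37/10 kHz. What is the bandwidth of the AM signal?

In AM (double-sideband), the bandwidth is twice the message frequency.
BW = 2 * f_m = 2 * 37/10 kHz = 37/5 kHz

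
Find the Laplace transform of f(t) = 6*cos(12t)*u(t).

Standard pair: cos(wt)*u(t) <-> s/(s^2+w^2)
With w = 12: L{6*cos(12t)*u(t)} = 6s/(s^2+144)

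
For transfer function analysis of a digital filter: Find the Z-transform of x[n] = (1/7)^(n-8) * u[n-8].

Time-shifting property: if X(z) = Z{x[n]}, then Z{x[n-d]} = z^(-d) * X(z)
X(z) = z/(z - 1/7) for x[n] = (1/7)^n * u[n]
Z{x[n-8]} = z^(-8) * z/(z - 1/7) = z^(-7)/(z - 1/7)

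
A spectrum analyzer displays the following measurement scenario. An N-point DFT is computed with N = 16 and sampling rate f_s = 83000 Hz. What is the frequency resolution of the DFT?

DFT frequency resolution = f_s / N
= 83000 / 16 = 10375/2 Hz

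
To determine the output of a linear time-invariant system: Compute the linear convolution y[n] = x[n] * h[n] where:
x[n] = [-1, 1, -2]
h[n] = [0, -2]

y[n] = sum_k x[k]*h[n-k]. Output length = len(x) + len(h) - 1 = 3 + 2 - 1 = 4.
y[0] = -1*0 = 0
y[1] = 1*0 + -1*-2 = 2
y[2] = -2*0 + 1*-2 = -2
y[3] = -2*-2 = 4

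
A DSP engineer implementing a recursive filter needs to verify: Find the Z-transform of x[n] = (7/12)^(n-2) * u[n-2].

Time-shifting property: if X(z) = Z{x[n]}, then Z{x[n-d]} = z^(-d) * X(z)
X(z) = z/(z - 7/12) for x[n] = (7/12)^n * u[n]
Z{x[n-2]} = z^(-2) * z/(z - 7/12) = z^(-1)/(z - 7/12)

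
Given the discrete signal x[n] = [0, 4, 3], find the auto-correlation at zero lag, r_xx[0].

The auto-correlation at zero lag r_xx[0] equals the signal energy.
r_xx[0] = sum of x[n]^2 = 0^2 + 4^2 + 3^2
= 0 + 16 + 9 = 25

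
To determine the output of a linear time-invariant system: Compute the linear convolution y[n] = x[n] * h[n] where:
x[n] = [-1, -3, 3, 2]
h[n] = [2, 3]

y[n] = sum_k x[k]*h[n-k]. Output length = len(x) + len(h) - 1 = 4 + 2 - 1 = 5.
y[0] = -1*2 = -2
y[1] = -3*2 + -1*3 = -9
y[2] = 3*2 + -3*3 = -3
y[3] = 2*2 + 3*3 = 13
y[4] = 2*3 = 6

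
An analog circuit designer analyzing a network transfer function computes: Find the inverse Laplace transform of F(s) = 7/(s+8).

Standard pair: k/(s+a) <-> k*e^(-at)*u(t)
With k=7, a=8: f(t) = 7*e^(-8t)*u(t)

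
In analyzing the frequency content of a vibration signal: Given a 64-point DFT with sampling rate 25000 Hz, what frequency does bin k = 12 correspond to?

The frequency of DFT bin k is: f_k = k * f_s / N
f_12 = 12 * 25000 / 64 = 9375/2 Hz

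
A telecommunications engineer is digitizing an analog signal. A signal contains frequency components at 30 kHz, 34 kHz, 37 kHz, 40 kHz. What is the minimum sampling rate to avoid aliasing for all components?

The highest frequency component is f_max = 40 kHz.
Nyquist rate = 2 * f_max = 2 * 40 kHz = 80 kHz.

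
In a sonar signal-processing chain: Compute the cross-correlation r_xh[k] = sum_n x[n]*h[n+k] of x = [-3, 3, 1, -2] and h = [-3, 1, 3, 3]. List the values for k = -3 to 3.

Both sequences indexed from 0 and zero outside their support.
Lags with overlap: k = -3 to 3.
  r_xh[-3] = x[3]*h[0] = 6
  r_xh[-2] = x[2]*h[0] + x[3]*h[1] = -5
  r_xh[-1] = x[1]*h[0] + x[2]*h[1] + x[3]*h[2] = -14
  r_xh[0] = x[0]*h[0] + x[1]*h[1] + x[2]*h[2] + x[3]*h[3] = 9
  r_xh[1] = x[0]*h[1] + x[1]*h[2] + x[2]*h[3] = 9
  r_xh[2] = x[0]*h[2] + x[1]*h[3] = 0
  r_xh[3] = x[0]*h[3] = -9
r_xh = [6, -5, -14, 9, 9, 0, -9] (for k = -3, ..., 3)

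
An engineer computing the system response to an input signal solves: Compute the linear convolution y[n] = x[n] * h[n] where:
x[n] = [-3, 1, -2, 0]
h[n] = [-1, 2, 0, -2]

y[n] = sum_k x[k]*h[n-k]. Output length = len(x) + len(h) - 1 = 4 + 4 - 1 = 7.
y[0] = -3*-1 = 3
y[1] = 1*-1 + -3*2 = -7
y[2] = -2*-1 + 1*2 + -3*0 = 4
y[3] = 0*-1 + -2*2 + 1*0 + -3*-2 = 2
y[4] = 0*2 + -2*0 + 1*-2 = -2
y[5] = 0*0 + -2*-2 = 4
y[6] = 0*-2 = 0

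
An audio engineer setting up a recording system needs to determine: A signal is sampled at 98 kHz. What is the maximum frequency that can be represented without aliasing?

The maximum frequency that can be represented without aliasing
is the Nyquist frequency: f_max = f_s / 2 = 98 kHz / 2 = 49 kHz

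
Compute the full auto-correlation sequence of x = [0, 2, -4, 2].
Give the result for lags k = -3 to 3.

r_xx[k] = sum_m x[m]*x[m+k], indexed from 0, for k = -3 to 3:
  r_xx[-3] = x[3]*x[0] = 0
  r_xx[-2] = x[2]*x[0] + x[3]*x[1] = 4
  r_xx[-1] = x[1]*x[0] + x[2]*x[1] + x[3]*x[2] = -16
  r_xx[0] = x[0]*x[0] + x[1]*x[1] + x[2]*x[2] + x[3]*x[3] = 24
  r_xx[1] = x[0]*x[1] + x[1]*x[2] + x[2]*x[3] = -16
  r_xx[2] = x[0]*x[2] + x[1]*x[3] = 4
  r_xx[3] = x[0]*x[3] = 0
r_xx = [0, 4, -16, 24, -16, 4, 0]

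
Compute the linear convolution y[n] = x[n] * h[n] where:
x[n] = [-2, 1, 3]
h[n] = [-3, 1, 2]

y[n] = sum_k x[k]*h[n-k]. Output length = len(x) + len(h) - 1 = 3 + 3 - 1 = 5.
y[0] = -2*-3 = 6
y[1] = 1*-3 + -2*1 = -5
y[2] = 3*-3 + 1*1 + -2*2 = -12
y[3] = 3*1 + 1*2 = 5
y[4] = 3*2 = 6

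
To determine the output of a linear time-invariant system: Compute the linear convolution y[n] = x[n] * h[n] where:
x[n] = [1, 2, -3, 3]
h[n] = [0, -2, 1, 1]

y[n] = sum_k x[k]*h[n-k]. Output length = len(x) + len(h) - 1 = 4 + 4 - 1 = 7.
y[0] = 1*0 = 0
y[1] = 2*0 + 1*-2 = -2
y[2] = -3*0 + 2*-2 + 1*1 = -3
y[3] = 3*0 + -3*-2 + 2*1 + 1*1 = 9
y[4] = 3*-2 + -3*1 + 2*1 = -7
y[5] = 3*1 + -3*1 = 0
y[6] = 3*1 = 3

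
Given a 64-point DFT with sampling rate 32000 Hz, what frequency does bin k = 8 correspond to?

The frequency of DFT bin k is: f_k = k * f_s / N
f_8 = 8 * 32000 / 64 = 4000 Hz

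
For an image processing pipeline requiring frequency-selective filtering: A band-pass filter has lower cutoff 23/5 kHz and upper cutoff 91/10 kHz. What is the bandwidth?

Bandwidth = f_high - f_low
= 91/10 kHz - 23/5 kHz = 9/2 kHz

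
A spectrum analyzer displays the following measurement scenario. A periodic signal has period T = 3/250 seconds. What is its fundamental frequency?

The fundamental frequency is the reciprocal of the period.
f = 1/T = 1/(3/250) = 250/3 Hz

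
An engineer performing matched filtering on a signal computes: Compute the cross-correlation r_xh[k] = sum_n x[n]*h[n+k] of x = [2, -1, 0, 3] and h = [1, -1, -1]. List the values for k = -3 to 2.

Both sequences indexed from 0 and zero outside their support.
Lags with overlap: k = -3 to 2.
  r_xh[-3] = x[3]*h[0] = 3
  r_xh[-2] = x[2]*h[0] + x[3]*h[1] = -3
  r_xh[-1] = x[1]*h[0] + x[2]*h[1] + x[3]*h[2] = -4
  r_xh[0] = x[0]*h[0] + x[1]*h[1] + x[2]*h[2] = 3
  r_xh[1] = x[0]*h[1] + x[1]*h[2] = -1
  r_xh[2] = x[0]*h[2] = -2
r_xh = [3, -3, -4, 3, -1, -2] (for k = -3, ..., 2)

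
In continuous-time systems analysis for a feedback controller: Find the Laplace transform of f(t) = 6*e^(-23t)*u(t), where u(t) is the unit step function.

Standard Laplace transform pair:
e^(-at)*u(t) <-> 1/(s+a)
With a = 23: L{6*e^(-23t)*u(t)} = 6/(s+23), ROC: Re(s) > -23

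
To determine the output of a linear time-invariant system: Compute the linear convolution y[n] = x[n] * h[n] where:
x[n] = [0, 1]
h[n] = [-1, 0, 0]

y[n] = sum_k x[k]*h[n-k]. Output length = len(x) + len(h) - 1 = 2 + 3 - 1 = 4.
y[0] = 0*-1 = 0
y[1] = 1*-1 + 0*0 = -1
y[2] = 1*0 + 0*0 = 0
y[3] = 1*0 = 0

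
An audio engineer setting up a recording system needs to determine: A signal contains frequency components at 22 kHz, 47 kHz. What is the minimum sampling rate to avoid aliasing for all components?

The highest frequency component is f_max = 47 kHz.
Nyquist rate = 2 * f_max = 2 * 47 kHz = 94 kHz.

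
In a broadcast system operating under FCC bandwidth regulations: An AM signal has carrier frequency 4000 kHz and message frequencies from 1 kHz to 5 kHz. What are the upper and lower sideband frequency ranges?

Upper sideband (USB) = fc + [fm_low, fm_high] = 4000 + [1, 5] = [4001, 4005] kHz
Lower sideband (LSB) = fc - [fm_high, fm_low] = 4000 - [5, 1] = [3995, 3999] kHz
Total occupied spectrum: 3995 kHz to 4005 kHz (plus carrier at 4000 kHz)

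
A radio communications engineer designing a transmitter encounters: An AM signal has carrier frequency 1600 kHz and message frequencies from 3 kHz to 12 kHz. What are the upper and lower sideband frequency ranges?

Upper sideband (USB) = fc + [fm_low, fm_high] = 1600 + [3, 12] = [1603, 1612] kHz
Lower sideband (LSB) = fc - [fm_high, fm_low] = 1600 - [12, 3] = [1588, 1597] kHz
Total occupied spectrum: 1588 kHz to 1612 kHz (plus carrier at 1600 kHz)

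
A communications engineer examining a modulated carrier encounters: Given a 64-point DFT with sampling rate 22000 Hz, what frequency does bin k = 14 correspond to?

The frequency of DFT bin k is: f_k = k * f_s / N
f_14 = 14 * 22000 / 64 = 9625/2 Hz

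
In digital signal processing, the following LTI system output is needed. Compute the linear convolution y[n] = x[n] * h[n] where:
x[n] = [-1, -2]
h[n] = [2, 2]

y[n] = sum_k x[k]*h[n-k]. Output length = len(x) + len(h) - 1 = 2 + 2 - 1 = 3.
y[0] = -1*2 = -2
y[1] = -2*2 + -1*2 = -6
y[2] = -2*2 = -4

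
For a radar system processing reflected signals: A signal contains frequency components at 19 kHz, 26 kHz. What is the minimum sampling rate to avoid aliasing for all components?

The highest frequency component is f_max = 26 kHz.
Nyquist rate = 2 * f_max = 2 * 26 kHz = 52 kHz.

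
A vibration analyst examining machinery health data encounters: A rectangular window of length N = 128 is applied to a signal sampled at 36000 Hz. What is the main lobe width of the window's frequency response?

For a rectangular window of length N,
the main lobe width in frequency is 2*f_s/N.
= 2*36000/128 = 1125/2 Hz
This determines the minimum frequency separation for resolving two sinusoids.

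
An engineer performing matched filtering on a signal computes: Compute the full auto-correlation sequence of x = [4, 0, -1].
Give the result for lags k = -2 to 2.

r_xx[k] = sum_m x[m]*x[m+k], indexed from 0, for k = -2 to 2:
  r_xx[-2] = x[2]*x[0] = -4
  r_xx[-1] = x[1]*x[0] + x[2]*x[1] = 0
  r_xx[0] = x[0]*x[0] + x[1]*x[1] + x[2]*x[2] = 17
  r_xx[1] = x[0]*x[1] + x[1]*x[2] = 0
  r_xx[2] = x[0]*x[2] = -4
r_xx = [-4, 0, 17, 0, -4]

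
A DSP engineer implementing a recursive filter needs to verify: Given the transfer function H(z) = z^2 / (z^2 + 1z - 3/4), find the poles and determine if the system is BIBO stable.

Poles are roots of the denominator: z^2 + 1z - 3/4 = 0.
Quadratic formula: z = [-(1) +/- sqrt((1)^2 - 4*(-3/4))] / 2
Discriminant = 1 + 3 = 4; sqrt = 2.
z = (-1 +/- 2) / 2 => z = 1/2 or z = -3/2.
|p1| = 3/2, |p2| = 1/2.
For BIBO stability, all poles must lie inside the unit circle (|p| < 1).
System is UNSTABLE since at least one |p| >= 1.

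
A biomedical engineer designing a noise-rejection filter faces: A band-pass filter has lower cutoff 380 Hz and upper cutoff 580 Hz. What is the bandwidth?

Bandwidth = f_high - f_low
= 580 Hz - 380 Hz = 200 Hz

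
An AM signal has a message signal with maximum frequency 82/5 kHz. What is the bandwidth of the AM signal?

In AM (double-sideband), the bandwidth is twice the message frequency.
BW = 2 * f_m = 2 * 82/5 kHz = 164/5 kHz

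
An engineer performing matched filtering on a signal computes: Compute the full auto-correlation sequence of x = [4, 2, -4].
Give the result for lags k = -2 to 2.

r_xx[k] = sum_m x[m]*x[m+k], indexed from 0, for k = -2 to 2:
  r_xx[-2] = x[2]*x[0] = -16
  r_xx[-1] = x[1]*x[0] + x[2]*x[1] = 0
  r_xx[0] = x[0]*x[0] + x[1]*x[1] + x[2]*x[2] = 36
  r_xx[1] = x[0]*x[1] + x[1]*x[2] = 0
  r_xx[2] = x[0]*x[2] = -16
r_xx = [-16, 0, 36, 0, -16]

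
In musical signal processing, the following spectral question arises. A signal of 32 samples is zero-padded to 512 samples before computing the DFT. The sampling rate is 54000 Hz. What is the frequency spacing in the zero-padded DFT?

Original DFT: N = 32, resolution = f_s/N = 54000/32 = 3375/2 Hz
Zero-padded DFT: N = 512, resolution = f_s/N = 54000/512 = 3375/32 Hz
Zero-padding interpolates the spectrum (finer frequency grid)
but does NOT improve the true spectral resolution (ability to resolve close frequencies).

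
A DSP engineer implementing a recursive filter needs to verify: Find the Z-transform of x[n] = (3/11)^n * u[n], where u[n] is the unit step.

The Z-transform of a^n * u[n] is z/(z-a) for |z| > |a|.
Here a = 3/11, so X(z) = z/(z - (3/11)) = 11z/(11z - 3)
ROC: |z| > 3/11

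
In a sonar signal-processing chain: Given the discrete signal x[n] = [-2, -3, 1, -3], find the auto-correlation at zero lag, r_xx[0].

The auto-correlation at zero lag r_xx[0] equals the signal energy.
r_xx[0] = sum of x[n]^2 = (-2)^2 + (-3)^2 + 1^2 + (-3)^2
= 4 + 9 + 1 + 9 = 23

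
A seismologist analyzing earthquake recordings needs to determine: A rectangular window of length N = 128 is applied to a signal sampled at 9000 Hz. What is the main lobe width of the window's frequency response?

For a rectangular window of length N,
the main lobe width in frequency is 2*f_s/N.
= 2*9000/128 = 1125/8 Hz
This determines the minimum frequency separation for resolving two sinusoids.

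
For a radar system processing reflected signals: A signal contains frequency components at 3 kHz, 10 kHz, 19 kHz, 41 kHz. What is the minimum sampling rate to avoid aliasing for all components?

The highest frequency component is f_max = 41 kHz.
Nyquist rate = 2 * f_max = 2 * 41 kHz = 82 kHz.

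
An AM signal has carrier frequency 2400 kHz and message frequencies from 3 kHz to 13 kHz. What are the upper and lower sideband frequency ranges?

Upper sideband (USB) = fc + [fm_low, fm_high] = 2400 + [3, 13] = [2403, 2413] kHz
Lower sideband (LSB) = fc - [fm_high, fm_low] = 2400 - [13, 3] = [2387, 2397] kHz
Total occupied spectrum: 2387 kHz to 2413 kHz (plus carrier at 2400 kHz)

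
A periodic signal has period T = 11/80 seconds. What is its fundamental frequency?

The fundamental frequency is the reciprocal of the period.
f = 1/T = 1/(11/80) = 80/11 Hz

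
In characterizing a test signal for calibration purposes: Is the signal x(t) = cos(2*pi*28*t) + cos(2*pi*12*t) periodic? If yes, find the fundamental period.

f1 = 28 Hz, f2 = 12 Hz
Period T1 = 1/28, T2 = 1/12
Ratio T1/T2 = 12/28, which is rational.
The signal is periodic with fundamental period T = 1/GCD(28,12) = 1/4 s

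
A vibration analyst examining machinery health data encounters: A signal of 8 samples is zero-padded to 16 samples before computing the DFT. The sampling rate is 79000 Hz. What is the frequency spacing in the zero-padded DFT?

Original DFT: N = 8, resolution = f_s/N = 79000/8 = 9875 Hz
Zero-padded DFT: N = 16, resolution = f_s/N = 79000/16 = 9875/2 Hz
Zero-padding interpolates the spectrum (finer frequency grid)
but does NOT improve the true spectral resolution (ability to resolve close frequencies).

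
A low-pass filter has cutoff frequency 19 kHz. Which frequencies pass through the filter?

A low-pass filter passes all frequencies below the cutoff frequency 19 kHz and attenuates higher frequencies.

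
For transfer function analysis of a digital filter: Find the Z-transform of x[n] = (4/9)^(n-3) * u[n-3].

Time-shifting property: if X(z) = Z{x[n]}, then Z{x[n-d]} = z^(-d) * X(z)
X(z) = z/(z - 4/9) for x[n] = (4/9)^n * u[n]
Z{x[n-3]} = z^(-3) * z/(z - 4/9) = z^(-2)/(z - 4/9)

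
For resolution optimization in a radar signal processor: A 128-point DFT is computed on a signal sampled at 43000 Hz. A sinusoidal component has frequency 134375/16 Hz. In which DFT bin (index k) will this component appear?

DFT frequency resolution = f_s/N = 43000/128 = 5375/16 Hz
Bin index k = f_signal / resolution = 134375/16 / 5375/16 = 25
The signal frequency 134375/16 Hz falls in DFT bin k = 25.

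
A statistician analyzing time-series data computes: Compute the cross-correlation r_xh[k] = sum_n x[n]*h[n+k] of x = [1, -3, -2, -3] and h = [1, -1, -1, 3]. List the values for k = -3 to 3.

Both sequences indexed from 0 and zero outside their support.
Lags with overlap: k = -3 to 3.
  r_xh[-3] = x[3]*h[0] = -3
  r_xh[-2] = x[2]*h[0] + x[3]*h[1] = 1
  r_xh[-1] = x[1]*h[0] + x[2]*h[1] + x[3]*h[2] = 2
  r_xh[0] = x[0]*h[0] + x[1]*h[1] + x[2]*h[2] + x[3]*h[3] = -3
  r_xh[1] = x[0]*h[1] + x[1]*h[2] + x[2]*h[3] = -4
  r_xh[2] = x[0]*h[2] + x[1]*h[3] = -10
  r_xh[3] = x[0]*h[3] = 3
r_xh = [-3, 1, 2, -3, -4, -10, 3] (for k = -3, ..., 3)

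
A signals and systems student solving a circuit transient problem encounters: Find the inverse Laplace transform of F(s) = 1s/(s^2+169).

Standard pair: s/(s^2+w^2) <-> cos(wt)*u(t)
With k=1, w=13: f(t) = cos(13t)*u(t)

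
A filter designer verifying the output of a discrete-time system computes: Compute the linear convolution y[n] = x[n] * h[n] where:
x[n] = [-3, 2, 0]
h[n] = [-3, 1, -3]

y[n] = sum_k x[k]*h[n-k]. Output length = len(x) + len(h) - 1 = 3 + 3 - 1 = 5.
y[0] = -3*-3 = 9
y[1] = 2*-3 + -3*1 = -9
y[2] = 0*-3 + 2*1 + -3*-3 = 11
y[3] = 0*1 + 2*-3 = -6
y[4] = 0*-3 = 0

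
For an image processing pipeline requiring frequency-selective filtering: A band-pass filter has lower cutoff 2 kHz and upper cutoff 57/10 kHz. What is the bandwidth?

Bandwidth = f_high - f_low
= 57/10 kHz - 2 kHz = 37/10 kHz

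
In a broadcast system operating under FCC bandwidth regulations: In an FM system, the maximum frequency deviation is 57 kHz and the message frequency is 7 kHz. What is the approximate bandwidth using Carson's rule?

Carson's rule: BW = 2*(delta_f + f_m)
= 2*(57 + 7) kHz = 128 kHz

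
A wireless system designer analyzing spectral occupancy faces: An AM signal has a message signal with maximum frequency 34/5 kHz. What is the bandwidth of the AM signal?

In AM (double-sideband), the bandwidth is twice the message frequency.
BW = 2 * f_m = 2 * 34/5 kHz = 68/5 kHz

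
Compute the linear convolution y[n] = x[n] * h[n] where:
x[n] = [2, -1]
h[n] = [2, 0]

y[n] = sum_k x[k]*h[n-k]. Output length = len(x) + len(h) - 1 = 2 + 2 - 1 = 3.
y[0] = 2*2 = 4
y[1] = -1*2 + 2*0 = -2
y[2] = -1*0 = 0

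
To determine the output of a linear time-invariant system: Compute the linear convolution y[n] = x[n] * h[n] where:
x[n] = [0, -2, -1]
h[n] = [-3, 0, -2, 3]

y[n] = sum_k x[k]*h[n-k]. Output length = len(x) + len(h) - 1 = 3 + 4 - 1 = 6.
y[0] = 0*-3 = 0
y[1] = -2*-3 + 0*0 = 6
y[2] = -1*-3 + -2*0 + 0*-2 = 3
y[3] = -1*0 + -2*-2 + 0*3 = 4
y[4] = -1*-2 + -2*3 = -4
y[5] = -1*3 = -3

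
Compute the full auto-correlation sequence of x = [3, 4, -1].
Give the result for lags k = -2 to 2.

r_xx[k] = sum_m x[m]*x[m+k], indexed from 0, for k = -2 to 2:
  r_xx[-2] = x[2]*x[0] = -3
  r_xx[-1] = x[1]*x[0] + x[2]*x[1] = 8
  r_xx[0] = x[0]*x[0] + x[1]*x[1] + x[2]*x[2] = 26
  r_xx[1] = x[0]*x[1] + x[1]*x[2] = 8
  r_xx[2] = x[0]*x[2] = -3
r_xx = [-3, 8, 26, 8, -3]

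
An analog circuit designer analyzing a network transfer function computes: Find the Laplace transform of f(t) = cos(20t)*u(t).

Standard pair: cos(wt)*u(t) <-> s/(s^2+w^2)
With w = 20: L{cos(20t)*u(t)} = s/(s^2+400)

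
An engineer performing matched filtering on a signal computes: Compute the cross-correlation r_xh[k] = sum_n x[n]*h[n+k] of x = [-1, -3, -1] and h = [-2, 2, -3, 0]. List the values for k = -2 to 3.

Both sequences indexed from 0 and zero outside their support.
Lags with overlap: k = -2 to 3.
  r_xh[-2] = x[2]*h[0] = 2
  r_xh[-1] = x[1]*h[0] + x[2]*h[1] = 4
  r_xh[0] = x[0]*h[0] + x[1]*h[1] + x[2]*h[2] = -1
  r_xh[1] = x[0]*h[1] + x[1]*h[2] + x[2]*h[3] = 7
  r_xh[2] = x[0]*h[2] + x[1]*h[3] = 3
  r_xh[3] = x[0]*h[3] = 0
r_xh = [2, 4, -1, 7, 3, 0] (for k = -2, ..., 3)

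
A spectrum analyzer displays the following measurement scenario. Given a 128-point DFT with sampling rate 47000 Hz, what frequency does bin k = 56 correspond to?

The frequency of DFT bin k is: f_k = k * f_s / N
f_56 = 56 * 47000 / 128 = 41125/2 Hz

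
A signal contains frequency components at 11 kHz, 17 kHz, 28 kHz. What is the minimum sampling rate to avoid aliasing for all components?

The highest frequency component is f_max = 28 kHz.
Nyquist rate = 2 * f_max = 2 * 28 kHz = 56 kHz.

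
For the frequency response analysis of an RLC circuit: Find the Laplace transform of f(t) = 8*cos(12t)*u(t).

Standard pair: cos(wt)*u(t) <-> s/(s^2+w^2)
With w = 12: L{8*cos(12t)*u(t)} = 8s/(s^2+144)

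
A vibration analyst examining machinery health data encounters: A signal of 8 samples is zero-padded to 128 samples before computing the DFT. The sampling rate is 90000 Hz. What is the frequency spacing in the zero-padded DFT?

Original DFT: N = 8, resolution = f_s/N = 90000/8 = 11250 Hz
Zero-padded DFT: N = 128, resolution = f_s/N = 90000/128 = 5625/8 Hz
Zero-padding interpolates the spectrum (finer frequency grid)
but does NOT improve the true spectral resolution (ability to resolve close frequencies).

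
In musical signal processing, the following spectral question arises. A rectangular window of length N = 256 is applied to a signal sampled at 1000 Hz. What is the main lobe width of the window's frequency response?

For a rectangular window of length N,
the main lobe width in frequency is 2*f_s/N.
= 2*1000/256 = 125/16 Hz
This determines the minimum frequency separation for resolving two sinusoids.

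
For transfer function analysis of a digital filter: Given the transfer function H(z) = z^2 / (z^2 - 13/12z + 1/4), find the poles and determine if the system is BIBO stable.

Poles are roots of the denominator: z^2 - 13/12z + 1/4 = 0.
Quadratic formula: z = [-(-13/12) +/- sqrt((-13/12)^2 - 4*(1/4))] / 2
Discriminant = 169/144 - 1 = 25/144; sqrt = 5/12.
z = (13/12 +/- 5/12) / 2 => z = 3/4 or z = 1/3.
|p1| = 1/3, |p2| = 3/4.
For BIBO stability, all poles must lie inside the unit circle (|p| < 1).
System is STABLE since both |p| < 1.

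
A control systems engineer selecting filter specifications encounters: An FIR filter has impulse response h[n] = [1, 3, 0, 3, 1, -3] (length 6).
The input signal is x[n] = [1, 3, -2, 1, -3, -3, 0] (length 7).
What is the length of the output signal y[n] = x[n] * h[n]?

For linear convolution, the output length is:
len(y) = len(x) + len(h) - 1 = 7 + 6 - 1 = 12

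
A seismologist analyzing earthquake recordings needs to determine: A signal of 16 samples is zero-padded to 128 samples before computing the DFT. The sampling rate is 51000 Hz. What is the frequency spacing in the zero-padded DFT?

Original DFT: N = 16, resolution = f_s/N = 51000/16 = 6375/2 Hz
Zero-padded DFT: N = 128, resolution = f_s/N = 51000/128 = 6375/16 Hz
Zero-padding interpolates the spectrum (finer frequency grid)
but does NOT improve the true spectral resolution (ability to resolve close frequencies).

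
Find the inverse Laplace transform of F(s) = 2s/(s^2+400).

Standard pair: s/(s^2+w^2) <-> cos(wt)*u(t)
With k=2, w=20: f(t) = 2*cos(20t)*u(t)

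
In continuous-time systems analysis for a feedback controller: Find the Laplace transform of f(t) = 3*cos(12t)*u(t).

Standard pair: cos(wt)*u(t) <-> s/(s^2+w^2)
With w = 12: L{3*cos(12t)*u(t)} = 3s/(s^2+144)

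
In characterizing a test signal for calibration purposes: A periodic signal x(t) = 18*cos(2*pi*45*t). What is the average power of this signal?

Average power of A*cos(wt) is A^2/2.
P = 18^2 / 2 = 324/2 = 162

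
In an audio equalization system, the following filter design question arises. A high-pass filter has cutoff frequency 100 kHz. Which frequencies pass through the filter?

A high-pass filter passes all frequencies above the cutoff frequency 100 kHz and attenuates lower frequencies.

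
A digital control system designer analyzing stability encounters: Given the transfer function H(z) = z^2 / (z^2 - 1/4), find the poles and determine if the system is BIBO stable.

Poles are roots of the denominator: z^2 - 1/4 = 0.
Quadratic formula: z = [-(0) +/- sqrt((0)^2 - 4*(-1/4))] / 2
Discriminant = 0 + 1 = 1; sqrt = 1.
z = (0 +/- 1) / 2 => z = 1/2 or z = -1/2.
|p1| = 1/2, |p2| = 1/2.
For BIBO stability, all poles must lie inside the unit circle (|p| < 1).
System is STABLE since both |p| < 1.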